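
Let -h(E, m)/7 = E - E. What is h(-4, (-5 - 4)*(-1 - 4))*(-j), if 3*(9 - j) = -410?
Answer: 0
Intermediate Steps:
h(E, m) = 0 (h(E, m) = -7*(E - E) = -7*0 = 0)
j = 437/3 (j = 9 - 1/3*(-410) = 9 + 410/3 = 437/3 ≈ 145.67)
h(-4, (-5 - 4)*(-1 - 4))*(-j) = 0*(-1*437/3) = 0*(-437/3) = 0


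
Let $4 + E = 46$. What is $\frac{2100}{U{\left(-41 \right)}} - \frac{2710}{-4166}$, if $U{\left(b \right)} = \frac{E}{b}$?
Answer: $- \frac{4268795}{2083} \approx -2049.3$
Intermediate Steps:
$E = 42$ ($E = -4 + 46 = 42$)
$U{\left(b \right)} = \frac{42}{b}$
$\frac{2100}{U{\left(-41 \right)}} - \frac{2710}{-4166} = \frac{2100}{42 \frac{1}{-41}} - \frac{2710}{-4166} = \frac{2100}{42 \left(- \frac{1}{41}\right)} - - \frac{1355}{2083} = \frac{2100}{- \frac{42}{41}} + \frac{1355}{2083} = 2100 \left(- \frac{41}{42}\right) + \frac{1355}{2083} = -2050 + \frac{1355}{2083} = - \frac{4268795}{2083}$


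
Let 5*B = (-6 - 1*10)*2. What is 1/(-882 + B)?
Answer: -5/4442 ≈ -0.0011256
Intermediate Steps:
B = -32/5 (B = ((-6 - 1*10)*2)/5 = ((-6 - 10)*2)/5 = (-16*2)/5 = (⅕)*(-32) = -32/5 ≈ -6.4000)
1/(-882 + B) = 1/(-882 - 32/5) = 1/(-4442/5) = -5/4442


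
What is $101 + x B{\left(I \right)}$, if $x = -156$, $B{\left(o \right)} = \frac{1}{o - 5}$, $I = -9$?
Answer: $\frac{785}{7} \approx 112.14$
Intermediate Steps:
$B{\left(o \right)} = \frac{1}{-5 + o}$
$101 + x B{\left(I \right)} = 101 - \frac{156}{-5 - 9} = 101 - \frac{156}{-14} = 101 - - \frac{78}{7} = 101 + \frac{78}{7} = \frac{785}{7}$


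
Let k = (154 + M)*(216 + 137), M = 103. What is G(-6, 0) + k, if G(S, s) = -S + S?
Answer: 90721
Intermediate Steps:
G(S, s) = 0
k = 90721 (k = (154 + 103)*(216 + 137) = 257*353 = 90721)
G(-6, 0) + k = 0 + 90721 = 90721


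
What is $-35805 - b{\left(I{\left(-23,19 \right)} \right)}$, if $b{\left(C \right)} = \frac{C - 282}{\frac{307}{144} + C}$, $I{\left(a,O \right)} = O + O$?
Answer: $- \frac{206881959}{5779} \approx -35799.0$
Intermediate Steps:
$I{\left(a,O \right)} = 2 O$
$b{\left(C \right)} = \frac{-282 + C}{\frac{307}{144} + C}$ ($b{\left(C \right)} = \frac{-282 + C}{307 \cdot \frac{1}{144} + C} = \frac{-282 + C}{\frac{307}{144} + C}$)
$-35805 - b{\left(I{\left(-23,19 \right)} \right)} = -35805 - \frac{144 \left(-282 + 2 \cdot 19\right)}{307 + 144 \cdot 2 \cdot 19} = -35805 - \frac{144 \left(-282 + 38\right)}{307 + 144 \cdot 38} = -35805 - 144 \frac{1}{307 + 5472} \left(-244\right) = -35805 - 144 \cdot \frac{1}{5779} \left(-244\right) = -35805 - - \frac{35136}{5779} = -35805 + \frac{35136}{5779} = - \frac{206881959}{5779}$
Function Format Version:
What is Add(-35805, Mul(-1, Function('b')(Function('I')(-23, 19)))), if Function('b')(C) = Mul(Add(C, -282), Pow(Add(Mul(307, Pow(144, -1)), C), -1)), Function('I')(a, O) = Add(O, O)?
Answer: Rational(-206881959, 5779) ≈ -35799.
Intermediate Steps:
Function('I')(a, O) = Mul(2, O)
Function('b')(C) = Mul(Pow(Add(Rational(307, 144), C), -1), Add(-282, C)) (Function('b')(C) = Mul(Add(-282, C), Pow(Add(Mul(307, Rational(1, 144)), C), -1)) = Mul(Add(-282, C), Pow(Add(Rational(307, 144), C), -1)) = Mul(Pow(Add(Rational(307, 144), C), -1), Add(-282, C)))
Add(-35805, Mul(-1, Function('b')(Function('I')(-23, 19)))) = Add(-35805, Mul(-1, Mul(144, Pow(Add(307, Mul(144, Mul(2, 19))), -1), Add(-282, Mul(2, 19))))) = Add(-35805, Mul(-1, Mul(144, Pow(Add(307, Mul(144, 38)), -1), Add(-282, 38)))) = Add(-35805, Mul(-1, Mul(144, Pow(Add(307, 5472), -1), -244))) = Add(-35805, Mul(-1, Mul(144, Pow(5779, -1), -244))) = Add(-35805, Mul(-1, Mul(144, Rational(1, 5779), -244))) = Add(-35805, Mul(-1, Rational(-35136, 5779))) = Add(-35805, Rational(35136, 5779)) = Rational(-206881959, 5779)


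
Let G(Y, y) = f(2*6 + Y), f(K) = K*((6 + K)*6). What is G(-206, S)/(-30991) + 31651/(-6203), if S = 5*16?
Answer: -2338311037/192237173 ≈ -12.164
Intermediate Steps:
S = 80
f(K) = K*(36 + 6*K)
G(Y, y) = 6*(12 + Y)*(18 + Y) (G(Y, y) = 6*(2*6 + Y)*(6 + (2*6 + Y)) = 6*(12 + Y)*(6 + (12 + Y)) = 6*(12 + Y)*(18 + Y))
G(-206, S)/(-30991) + 31651/(-6203) = (6*(12 - 206)*(18 - 206))/(-30991) + 31651/(-6203) = (6*(-194)*(-188))*(-1/30991) + 31651*(-1/6203) = 218832*(-1/30991) - 31651/6203 = -218832/30991 - 31651/6203 = -2338311037/192237173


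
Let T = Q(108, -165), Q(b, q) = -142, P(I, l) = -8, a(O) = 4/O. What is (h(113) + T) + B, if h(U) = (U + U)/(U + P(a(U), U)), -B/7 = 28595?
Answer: -21032009/105 ≈ -2.0030e+5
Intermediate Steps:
B = -200165 (B = -7*28595 = -200165)
T = -142
h(U) = 2*U/(-8 + U) (h(U) = (U + U)/(U - 8) = (2*U)/(-8 + U) = 2*U/(-8 + U))
(h(113) + T) + B = (2*113/(-8 + 113) - 142) - 200165 = (2*113/105 - 142) - 200165 = (2*113*(1/105) - 142) - 200165 = (226/105 - 142) - 200165 = -14684/105 - 200165 = -21032009/105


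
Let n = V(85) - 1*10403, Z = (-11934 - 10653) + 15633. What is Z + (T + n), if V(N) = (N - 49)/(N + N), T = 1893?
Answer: -1314422/85 ≈ -15464.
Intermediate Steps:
V(N) = (-49 + N)/(2*N) (V(N) = (-49 + N)/((2*N)) = (-49 + N)*(1/(2*N)) = (-49 + N)/(2*N))
Z = -6954 (Z = -22587 + 15633 = -6954)
n = -884237/85 (n = (1/2)*(-49 + 85)/85 - 1*10403 = (1/2)*(1/85)*36 - 10403 = 18/85 - 10403 = -884237/85 ≈ -10403.)
Z + (T + n) = -6954 + (1893 - 884237/85) = -6954 - 723332/85 = -1314422/85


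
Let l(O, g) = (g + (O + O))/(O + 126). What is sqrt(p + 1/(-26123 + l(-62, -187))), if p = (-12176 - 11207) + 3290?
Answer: I*sqrt(56183966043450189)/1672183 ≈ 141.75*I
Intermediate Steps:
l(O, g) = (g + 2*O)/(126 + O)
p = -20093 (p = -23383 + 3290 = -20093)
sqrt(p + 1/(-26123 + l(-62, -187))) = sqrt(-20093 + 1/(-26123 + (-187 + 2*(-62))/(126 - 62))) = sqrt(-20093 + 1/(-26123 + (-187 - 124)/64)) = sqrt(-20093 + 1/(-26123 + (1/64)*(-311))) = sqrt(-20093 + 1/(-26123 - 311/64)) = sqrt(-20093 + 1/(-1672183/64)) = sqrt(-20093 - 64/1672183) = sqrt(-33599173083/1672183) = I*sqrt(56183966043450189)/1672183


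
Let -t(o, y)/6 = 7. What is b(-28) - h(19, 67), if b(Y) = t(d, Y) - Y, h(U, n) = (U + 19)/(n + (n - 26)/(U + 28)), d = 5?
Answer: -23223/1595 ≈ -14.560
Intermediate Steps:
t(o, y) = -42 (t(o, y) = -6*7 = -42)
h(U, n) = (19 + U)/(n + (-26 + n)/(28 + U))
b(Y) = -42 - Y
b(-28) - h(19, 67) = (-42 - 1*(-28)) - (532 + 19² + 47*19)/(-26 + 29*67 + 19*67) = (-42 + 28) - (532 + 361 + 893)/(-26 + 1943 + 1273) = -14 - 1786/3190 = -14 - 1*893/1595 = -14 - 893/1595 = -23223/1595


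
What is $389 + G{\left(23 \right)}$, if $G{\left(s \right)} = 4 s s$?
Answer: $2505$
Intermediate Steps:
$G{\left(s \right)} = 4 s^{2}$
$389 + G{\left(23 \right)} = 389 + 4 \cdot 23^{2} = 389 + 4 \cdot 529 = 389 + 2116 = 2505$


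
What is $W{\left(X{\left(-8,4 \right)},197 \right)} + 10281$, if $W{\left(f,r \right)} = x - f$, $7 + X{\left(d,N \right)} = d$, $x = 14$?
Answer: $10310$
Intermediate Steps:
$X{\left(d,N \right)} = -7 + d$
$W{\left(f,r \right)} = 14 - f$
$W{\left(X{\left(-8,4 \right)},197 \right)} + 10281 = \left(14 - \left(-7 - 8\right)\right) + 10281 = \left(14 - -15\right) + 10281 = \left(14 + 15\right) + 10281 = 29 + 10281 = 10310$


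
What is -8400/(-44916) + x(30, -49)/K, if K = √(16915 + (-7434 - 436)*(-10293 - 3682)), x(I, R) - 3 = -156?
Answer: 700/3743 - 153*√110000165/110000165 ≈ 0.17243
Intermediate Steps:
x(I, R) = -153 (x(I, R) = 3 - 156 = -153)
K = √110000165 (K = √(16915 - 7870*(-13975)) = √(16915 + 109983250) = √110000165 ≈ 10488.)
-8400/(-44916) + x(30, -49)/K = -8400/(-44916) - 153*√110000165/110000165 = -8400*(-1/44916) - 153*√110000165/110000165 = 700/3743 - 153*√110000165/110000165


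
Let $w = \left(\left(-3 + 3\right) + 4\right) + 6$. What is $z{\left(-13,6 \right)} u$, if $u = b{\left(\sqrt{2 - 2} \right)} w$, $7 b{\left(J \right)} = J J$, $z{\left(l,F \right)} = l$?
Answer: $0$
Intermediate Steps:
$b{\left(J \right)} = \frac{J^{2}}{7}$ ($b{\left(J \right)} = \frac{J J}{7} = \frac{J^{2}}{7}$)
$w = 10$ ($w = \left(0 + 4\right) + 6 = 4 + 6 = 10$)
$u = 0$ ($u = \frac{\left(\sqrt{2 - 2}\right)^{2}}{7} \cdot 10 = \frac{\left(\sqrt{0}\right)^{2}}{7} \cdot 10 = \frac{0^{2}}{7} \cdot 10 = \frac{1}{7} \cdot 0 \cdot 10 = 0 \cdot 10 = 0$)
$z{\left(-13,6 \right)} u = \left(-13\right) 0 = 0$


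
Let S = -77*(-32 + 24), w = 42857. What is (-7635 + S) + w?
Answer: 35838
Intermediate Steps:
S = 616 (S = -77*(-8) = 616)
(-7635 + S) + w = (-7635 + 616) + 42857 = -7019 + 42857 = 35838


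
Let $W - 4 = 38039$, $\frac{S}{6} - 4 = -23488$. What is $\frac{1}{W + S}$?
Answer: $- \frac{1}{102861} \approx -9.7219 \cdot 10^{-6}$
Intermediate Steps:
$S = -140904$ ($S = 24 + 6 \left(-23488\right) = 24 - 140928 = -140904$)
$W = 38043$ ($W = 4 + 38039 = 38043$)
$\frac{1}{W + S} = \frac{1}{38043 - 140904} = \frac{1}{-102861} = - \frac{1}{102861}$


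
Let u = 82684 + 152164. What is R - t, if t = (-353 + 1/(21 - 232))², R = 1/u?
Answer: -1302905294444567/10455667808 ≈ -1.2461e+5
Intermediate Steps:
u = 234848
R = 1/234848 ≈ 4.2581e-6
t = 5547866256/44521 (t = (-353 + 1/(-211))² = (-353 - 1/211)² = (-74484/211)² = 5547866256/44521 ≈ 1.2461e+5)
R - t = 1/234848 - 1*5547866256/44521 = 1/234848 - 5547866256/44521 = -1302905294444567/10455667808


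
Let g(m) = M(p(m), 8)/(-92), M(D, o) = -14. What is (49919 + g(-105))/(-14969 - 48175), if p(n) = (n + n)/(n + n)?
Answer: -765427/968208 ≈ -0.79056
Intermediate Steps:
p(n) = 1 (p(n) = (2*n)/((2*n)) = (2*n)*(1/(2*n)) = 1)
g(m) = 7/46 (g(m) = -14/(-92) = -14*(-1/92) = 7/46)
(49919 + g(-105))/(-14969 - 48175) = (49919 + 7/46)/(-14969 - 48175) = (2296281/46)/(-63144) = (2296281/46)*(-1/63144) = -765427/968208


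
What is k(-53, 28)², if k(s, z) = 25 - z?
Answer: 9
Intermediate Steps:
k(-53, 28)² = (25 - 1*28)² = (25 - 28)² = (-3)² = 9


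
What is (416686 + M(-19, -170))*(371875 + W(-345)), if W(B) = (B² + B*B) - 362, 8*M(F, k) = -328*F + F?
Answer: 2035758160663/8 ≈ 2.5447e+11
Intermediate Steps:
M(F, k) = -327*F/8 (M(F, k) = (-328*F + F)/8 = (-327*F)/8 = -327*F/8)
W(B) = -362 + 2*B² (W(B) = (B² + B²) - 362 = 2*B² - 362 = -362 + 2*B²)
(416686 + M(-19, -170))*(371875 + W(-345)) = (416686 - 327/8*(-19))*(371875 + (-362 + 2*(-345)²)) = (416686 + 6213/8)*(371875 + (-362 + 2*119025)) = 3339701*(371875 + (-362 + 238050))/8 = 3339701*(371875 + 237688)/8 = (3339701/8)*609563 = 2035758160663/8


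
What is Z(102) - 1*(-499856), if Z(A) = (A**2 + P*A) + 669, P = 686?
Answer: 580901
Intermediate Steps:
Z(A) = 669 + A**2 + 686*A (Z(A) = (A**2 + 686*A) + 669 = 669 + A**2 + 686*A)
Z(102) - 1*(-499856) = (669 + 102**2 + 686*102) - 1*(-499856) = (669 + 10404 + 69972) + 499856 = 81045 + 499856 = 580901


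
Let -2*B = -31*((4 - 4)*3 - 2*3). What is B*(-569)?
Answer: 52917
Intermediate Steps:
B = -93 (B = -(-31)*((4 - 4)*3 - 2*3)/2 = -(-31)*(0*3 - 6)/2 = -(-31)*(0 - 6)/2 = -(-31)*(-6)/2 = -½*186 = -93)
B*(-569) = -93*(-569) = 52917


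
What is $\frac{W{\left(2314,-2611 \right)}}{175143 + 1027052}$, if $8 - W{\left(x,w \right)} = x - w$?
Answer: $- \frac{4917}{1202195} \approx -0.00409$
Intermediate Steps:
$W{\left(x,w \right)} = 8 + w - x$ ($W{\left(x,w \right)} = 8 - \left(x - w\right) = 8 + \left(w - x\right) = 8 + w - x$)
$\frac{W{\left(2314,-2611 \right)}}{175143 + 1027052} = \frac{8 - 2611 - 2314}{175143 + 1027052} = \frac{8 - 2611 - 2314}{1202195} = \left(-4917\right) \frac{1}{1202195} = - \frac{4917}{1202195}$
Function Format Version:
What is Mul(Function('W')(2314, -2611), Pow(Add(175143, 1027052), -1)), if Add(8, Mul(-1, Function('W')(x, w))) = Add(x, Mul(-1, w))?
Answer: Rational(-4917, 1202195) ≈ -0.0040900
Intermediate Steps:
Function('W')(x, w) = Add(8, w, Mul(-1, x)) (Function('W')(x, w) = Add(8, Mul(-1, Add(x, Mul(-1, w)))) = Add(8, Add(w, Mul(-1, x))) = Add(8, w, Mul(-1, x)))
Mul(Function('W')(2314, -2611), Pow(Add(175143, 1027052), -1)) = Mul(Add(8, -2611, Mul(-1, 2314)), Pow(Add(175143, 1027052), -1)) = Mul(Add(8, -2611, -2314), Pow(1202195, -1)) = Mul(-4917, Rational(1, 1202195)) = Rational(-4917, 1202195)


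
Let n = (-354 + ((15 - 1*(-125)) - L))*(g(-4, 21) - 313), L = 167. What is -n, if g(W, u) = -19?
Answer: -126492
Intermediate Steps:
n = 126492 (n = (-354 + ((15 - 1*(-125)) - 1*167))*(-19 - 313) = (-354 + ((15 + 125) - 167))*(-332) = (-354 + (140 - 167))*(-332) = (-354 - 27)*(-332) = -381*(-332) = 126492)
-n = -1*126492 = -126492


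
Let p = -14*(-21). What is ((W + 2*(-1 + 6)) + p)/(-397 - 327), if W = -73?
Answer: -231/724 ≈ -0.31906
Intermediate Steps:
p = 294
((W + 2*(-1 + 6)) + p)/(-397 - 327) = ((-73 + 2*(-1 + 6)) + 294)/(-397 - 327) = ((-73 + 2*5) + 294)/(-724) = ((-73 + 10) + 294)*(-1/724) = (-63 + 294)*(-1/724) = 231*(-1/724) = -231/724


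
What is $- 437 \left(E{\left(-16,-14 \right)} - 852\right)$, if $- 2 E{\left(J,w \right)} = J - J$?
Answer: $372324$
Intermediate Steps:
$E{\left(J,w \right)} = 0$ ($E{\left(J,w \right)} = - \frac{J - J}{2} = \left(- \frac{1}{2}\right) 0 = 0$)
$- 437 \left(E{\left(-16,-14 \right)} - 852\right) = - 437 \left(0 - 852\right) = \left(-437\right) \left(-852\right) = 372324$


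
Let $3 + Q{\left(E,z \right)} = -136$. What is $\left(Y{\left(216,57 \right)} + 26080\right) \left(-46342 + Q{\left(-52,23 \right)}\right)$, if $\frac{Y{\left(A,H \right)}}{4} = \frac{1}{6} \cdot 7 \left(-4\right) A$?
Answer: $-1024813088$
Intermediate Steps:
$Q{\left(E,z \right)} = -139$ ($Q{\left(E,z \right)} = -3 - 136 = -139$)
$Y{\left(A,H \right)} = - \frac{56 A}{3}$ ($Y{\left(A,H \right)} = 4 \cdot \frac{1}{6} \cdot 7 \left(-4\right) A = 4 \cdot \frac{7}{6} \left(-4\right) A = 4 \left(- \frac{14 A}{3}\right) = - \frac{56 A}{3}$)
$\left(Y{\left(216,57 \right)} + 26080\right) \left(-46342 + Q{\left(-52,23 \right)}\right) = \left(\left(- \frac{56}{3}\right) 216 + 26080\right) \left(-46342 - 139\right) = \left(-4032 + 26080\right) \left(-46481\right) = 22048 \left(-46481\right) = -1024813088$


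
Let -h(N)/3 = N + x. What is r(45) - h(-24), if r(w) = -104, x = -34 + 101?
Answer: 25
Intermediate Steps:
x = 67
h(N) = -201 - 3*N (h(N) = -3*(N + 67) = -3*(67 + N) = -201 - 3*N)
r(45) - h(-24) = -104 - (-201 - 3*(-24)) = -104 - (-201 + 72) = -104 - 1*(-129) = -104 + 129 = 25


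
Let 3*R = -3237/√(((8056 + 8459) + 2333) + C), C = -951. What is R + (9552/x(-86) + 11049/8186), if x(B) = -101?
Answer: -77076723/826786 - 1079*√17897/17897 ≈ -101.29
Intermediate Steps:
R = -1079*√17897/17897 (R = (-3237/√(((8056 + 8459) + 2333) - 951))/3 = (-3237/√((16515 + 2333) - 951))/3 = (-3237/√(18848 - 951))/3 = (-3237*√17897/17897)/3 = -1079*√17897/17897 ≈ -8.0655)
R + (9552/x(-86) + 11049/8186) = -1079*√17897/17897 + (9552/(-101) + 11049/8186) = -1079*√17897/17897 + (9552*(-1/101) + 11049*(1/8186)) = -1079*√17897/17897 + (-9552/101 + 11049/8186) = -1079*√17897/17897 - 77076723/826786 = -77076723/826786 - 1079*√17897/17897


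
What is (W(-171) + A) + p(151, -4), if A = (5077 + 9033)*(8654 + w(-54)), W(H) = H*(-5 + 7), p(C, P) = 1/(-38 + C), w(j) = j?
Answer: 13712059355/113 ≈ 1.2135e+8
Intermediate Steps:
W(H) = 2*H (W(H) = H*2 = 2*H)
A = 121346000 (A = (5077 + 9033)*(8654 - 54) = 14110*8600 = 121346000)
(W(-171) + A) + p(151, -4) = (2*(-171) + 121346000) + 1/(-38 + 151) = (-342 + 121346000) + 1/113 = 121345658 + 1/113 = 13712059355/113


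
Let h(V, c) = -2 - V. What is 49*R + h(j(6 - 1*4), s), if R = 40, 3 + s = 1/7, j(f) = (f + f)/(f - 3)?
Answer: 1962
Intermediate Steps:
j(f) = 2*f/(-3 + f) (j(f) = (2*f)/(-3 + f) = 2*f/(-3 + f))
s = -20/7 (s = -3 + 1/7 = -3 + ⅐ = -20/7 ≈ -2.8571)
49*R + h(j(6 - 1*4), s) = 49*40 + (-2 - 2*(6 - 1*4)/(-3 + (6 - 1*4))) = 1960 + (-2 - 2*(6 - 4)/(-3 + (6 - 4))) = 1960 + (-2 - 2*2/(-3 + 2)) = 1960 + (-2 - 2*2/(-1)) = 1960 + (-2 - 2*2*(-1)) = 1960 + (-2 - 1*(-4)) = 1960 + (-2 + 4) = 1960 + 2 = 1962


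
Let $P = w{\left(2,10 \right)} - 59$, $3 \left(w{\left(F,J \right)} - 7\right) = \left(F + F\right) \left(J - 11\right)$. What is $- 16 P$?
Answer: $\frac{2560}{3} \approx 853.33$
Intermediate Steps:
$w{\left(F,J \right)} = 7 + \frac{2 F \left(-11 + J\right)}{3}$ ($w{\left(F,J \right)} = 7 + \frac{\left(F + F\right) \left(J - 11\right)}{3} = 7 + \frac{2 F \left(-11 + J\right)}{3}$)
$P = - \frac{160}{3}$ ($P = \left(7 - \frac{44}{3} + \frac{2}{3} \cdot 2 \cdot 10\right) - 59 = \left(7 - \frac{44}{3} + \frac{40}{3}\right) - 59 = \frac{17}{3} - 59 = - \frac{160}{3} \approx -53.333$)
$- 16 P = \left(-16\right) \left(- \frac{160}{3}\right) = \frac{2560}{3}$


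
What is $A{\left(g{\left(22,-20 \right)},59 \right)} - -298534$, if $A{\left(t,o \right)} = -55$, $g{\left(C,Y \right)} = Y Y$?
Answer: $298479$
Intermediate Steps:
$g{\left(C,Y \right)} = Y^{2}$
$A{\left(g{\left(22,-20 \right)},59 \right)} - -298534 = -55 - -298534 = -55 + 298534 = 298479$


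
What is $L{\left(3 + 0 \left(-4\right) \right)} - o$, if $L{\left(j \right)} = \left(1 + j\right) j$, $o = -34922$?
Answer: $34934$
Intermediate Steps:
$L{\left(j \right)} = j \left(1 + j\right)$
$L{\left(3 + 0 \left(-4\right) \right)} - o = \left(3 + 0 \left(-4\right)\right) \left(1 + \left(3 + 0 \left(-4\right)\right)\right) - -34922 = \left(3 + 0\right) \left(1 + \left(3 + 0\right)\right) + 34922 = 3 \left(1 + 3\right) + 34922 = 3 \cdot 4 + 34922 = 12 + 34922 = 34934$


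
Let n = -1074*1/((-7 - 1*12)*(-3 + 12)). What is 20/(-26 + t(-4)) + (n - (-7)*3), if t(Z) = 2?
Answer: 1005/38 ≈ 26.447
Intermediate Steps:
n = 358/57 (n = -1074*1/(9*(-7 - 12)) = -1074/((-19*9)) = -1074/(-171) = -1074*(-1/171) = 358/57 ≈ 6.2807)
20/(-26 + t(-4)) + (n - (-7)*3) = 20/(-26 + 2) + (358/57 - (-7)*3) = 20/(-24) + (358/57 - 1*(-21)) = -1/24*20 + (358/57 + 21) = -⅚ + 1555/57 = 1005/38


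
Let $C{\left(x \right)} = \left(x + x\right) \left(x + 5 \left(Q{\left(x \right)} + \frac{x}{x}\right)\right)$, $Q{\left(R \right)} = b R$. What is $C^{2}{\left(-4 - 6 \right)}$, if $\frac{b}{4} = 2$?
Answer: $65610000$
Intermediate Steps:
$b = 8$ ($b = 4 \cdot 2 = 8$)
$Q{\left(R \right)} = 8 R$
$C{\left(x \right)} = 2 x \left(5 + 41 x\right)$ ($C{\left(x \right)} = \left(x + x\right) \left(x + 5 \left(8 x + \frac{x}{x}\right)\right) = 2 x \left(x + 5 \left(8 x + 1\right)\right) = 2 x \left(x + 5 \left(1 + 8 x\right)\right) = 2 x \left(x + \left(5 + 40 x\right)\right) = 2 x \left(5 + 41 x\right)$)
$C^{2}{\left(-4 - 6 \right)} = \left(2 \left(-4 - 6\right) \left(5 + 41 \left(-4 - 6\right)\right)\right)^{2} = \left(2 \left(-10\right) \left(5 + 41 \left(-10\right)\right)\right)^{2} = \left(2 \left(-10\right) \left(5 - 410\right)\right)^{2} = \left(2 \left(-10\right) \left(-405\right)\right)^{2} = 8100^{2} = 65610000$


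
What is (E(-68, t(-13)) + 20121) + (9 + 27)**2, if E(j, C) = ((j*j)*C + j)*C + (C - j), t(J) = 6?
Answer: 187547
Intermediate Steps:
E(j, C) = C - j + C*(j + C*j**2) (E(j, C) = (j**2*C + j)*C + (C - j) = (C*j**2 + j)*C + (C - j) = (j + C*j**2)*C + (C - j) = C*(j + C*j**2) + (C - j) = C - j + C*(j + C*j**2))
(E(-68, t(-13)) + 20121) + (9 + 27)**2 = ((6 - 1*(-68) + 6*(-68) + 6**2*(-68)**2) + 20121) + (9 + 27)**2 = ((6 + 68 - 408 + 36*4624) + 20121) + 36**2 = ((6 + 68 - 408 + 166464) + 20121) + 1296 = (166130 + 20121) + 1296 = 186251 + 1296 = 187547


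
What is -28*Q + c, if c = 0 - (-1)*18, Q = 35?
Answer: -962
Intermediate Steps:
c = 18 (c = 0 - 1*(-18) = 0 + 18 = 18)
-28*Q + c = -28*35 + 18 = -980 + 18 = -962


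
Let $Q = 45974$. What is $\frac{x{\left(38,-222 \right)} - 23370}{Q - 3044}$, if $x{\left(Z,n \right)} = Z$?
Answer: $- \frac{11666}{21465} \approx -0.54349$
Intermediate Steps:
$\frac{x{\left(38,-222 \right)} - 23370}{Q - 3044} = \frac{38 - 23370}{45974 - 3044} = - \frac{23332}{42930} = \left(-23332\right) \frac{1}{42930} = - \frac{11666}{21465}$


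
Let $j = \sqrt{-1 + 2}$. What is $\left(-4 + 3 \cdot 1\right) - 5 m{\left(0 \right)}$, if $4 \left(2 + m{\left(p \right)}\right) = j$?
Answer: $\frac{31}{4} \approx 7.75$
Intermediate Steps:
$j = 1$ ($j = \sqrt{1} = 1$)
$m{\left(p \right)} = - \frac{7}{4}$ ($m{\left(p \right)} = -2 + \frac{1}{4} \cdot 1 = -2 + \frac{1}{4} = - \frac{7}{4}$)
$\left(-4 + 3 \cdot 1\right) - 5 m{\left(0 \right)} = \left(-4 + 3 \cdot 1\right) - - \frac{35}{4} = \left(-4 + 3\right) + \frac{35}{4} = -1 + \frac{35}{4} = \frac{31}{4}$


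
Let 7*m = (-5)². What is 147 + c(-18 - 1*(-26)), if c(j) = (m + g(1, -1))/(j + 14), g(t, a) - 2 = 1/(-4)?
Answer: 90701/616 ≈ 147.24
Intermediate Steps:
g(t, a) = 7/4 (g(t, a) = 2 + 1/(-4) = 2 - ¼ = 7/4)
m = 25/7 (m = (⅐)*(-5)² = (⅐)*25 = 25/7 ≈ 3.5714)
c(j) = 149/(28*(14 + j)) (c(j) = (25/7 + 7/4)/(j + 14) = 149/(28*(14 + j)))
147 + c(-18 - 1*(-26)) = 147 + 149/(28*(14 + (-18 - 1*(-26)))) = 147 + 149/(28*(14 + (-18 + 26))) = 147 + 149/(28*(14 + 8)) = 147 + (149/28)/22 = 147 + (149/28)*(1/22) = 147 + 149/616 = 90701/616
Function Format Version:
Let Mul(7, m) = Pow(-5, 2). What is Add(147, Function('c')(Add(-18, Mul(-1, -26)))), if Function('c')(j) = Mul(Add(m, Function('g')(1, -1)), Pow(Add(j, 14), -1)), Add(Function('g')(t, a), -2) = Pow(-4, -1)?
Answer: Rational(90701, 616) ≈ 147.24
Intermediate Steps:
Function('g')(t, a) = Rational(7, 4) (Function('g')(t, a) = Add(2, Pow(-4, -1)) = Add(2, Rational(-1, 4)) = Rational(7, 4))
m = Rational(25, 7) (m = Mul(Rational(1, 7), Pow(-5, 2)) = Mul(Rational(1, 7), 25) = Rational(25, 7) ≈ 3.5714)
Function('c')(j) = Mul(Rational(149, 28), Pow(Add(14, j), -1)) (Function('c')(j) = Mul(Add(Rational(25, 7), Rational(7, 4)), Pow(Add(j, 14), -1)) = Mul(Rational(149, 28), Pow(Add(14, j), -1)))
Add(147, Function('c')(Add(-18, Mul(-1, -26)))) = Add(147, Mul(Rational(149, 28), Pow(Add(14, Add(-18, Mul(-1, -26))), -1))) = Add(147, Mul(Rational(149, 28), Pow(Add(14, Add(-18, 26)), -1))) = Add(147, Mul(Rational(149, 28), Pow(Add(14, 8), -1))) = Add(147, Mul(Rational(149, 28), Pow(22, -1))) = Add(147, Mul(Rational(149, 28), Rational(1, 22))) = Add(147, Rational(149, 616)) = Rational(90701, 616)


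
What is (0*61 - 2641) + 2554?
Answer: -87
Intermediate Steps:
(0*61 - 2641) + 2554 = (0 - 2641) + 2554 = -2641 + 2554 = -87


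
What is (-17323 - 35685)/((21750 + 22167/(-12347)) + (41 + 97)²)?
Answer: -654489776/503661351 ≈ -1.2995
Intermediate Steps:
(-17323 - 35685)/((21750 + 22167/(-12347)) + (41 + 97)²) = -53008/((21750 + 22167*(-1/12347)) + 138²) = -53008/((21750 - 22167/12347) + 19044) = -53008/(268525083/12347 + 19044) = -53008/503661351/12347 = -53008*12347/503661351 = -654489776/503661351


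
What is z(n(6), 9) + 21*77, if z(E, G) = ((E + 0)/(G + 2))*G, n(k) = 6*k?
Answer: 18111/11 ≈ 1646.5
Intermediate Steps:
z(E, G) = E*G/(2 + G) (z(E, G) = (E/(2 + G))*G = E*G/(2 + G))
z(n(6), 9) + 21*77 = (6*6)*9/(2 + 9) + 21*77 = 36*9/11 + 1617 = 36*9*(1/11) + 1617 = 324/11 + 1617 = 18111/11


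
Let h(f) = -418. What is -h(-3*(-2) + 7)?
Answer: 418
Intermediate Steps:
-h(-3*(-2) + 7) = -1*(-418) = 418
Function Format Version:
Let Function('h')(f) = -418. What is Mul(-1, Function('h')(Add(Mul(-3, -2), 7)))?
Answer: 418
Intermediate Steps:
Mul(-1, Function('h')(Add(Mul(-3, -2), 7))) = Mul(-1, -418) = 418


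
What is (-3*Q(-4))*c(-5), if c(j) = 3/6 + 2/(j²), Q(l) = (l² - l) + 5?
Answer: -87/2 ≈ -43.500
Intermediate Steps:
Q(l) = 5 + l² - l
c(j) = ½ + 2/j² (c(j) = 3*(⅙) + 2/j² = ½ + 2/j²)
(-3*Q(-4))*c(-5) = (-3*(5 + (-4)² - 1*(-4)))*(½ + 2/(-5)²) = (-3*(5 + 16 + 4))*(½ + 2*(1/25)) = (-3*25)*(½ + 2/25) = -75*29/50 = -87/2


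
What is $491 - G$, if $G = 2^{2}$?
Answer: $487$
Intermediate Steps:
$G = 4$
$491 - G = 491 - 4 = 487$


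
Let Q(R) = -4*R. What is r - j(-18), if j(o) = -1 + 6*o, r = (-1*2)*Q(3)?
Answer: 133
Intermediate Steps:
r = 24 (r = (-1*2)*(-4*3) = -2*(-12) = 24)
r - j(-18) = 24 - (-1 + 6*(-18)) = 24 - (-1 - 108) = 24 - 1*(-109) = 24 + 109 = 133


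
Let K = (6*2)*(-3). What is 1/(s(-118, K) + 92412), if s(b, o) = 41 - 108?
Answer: 1/92345 ≈ 1.0829e-5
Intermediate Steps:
K = -36 (K = 12*(-3) = -36)
s(b, o) = -67
1/(s(-118, K) + 92412) = 1/(-67 + 92412) = 1/92345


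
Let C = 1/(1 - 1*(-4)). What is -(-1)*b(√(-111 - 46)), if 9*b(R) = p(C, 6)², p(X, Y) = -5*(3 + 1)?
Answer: 400/9 ≈ 44.444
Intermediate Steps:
C = ⅕ (C = 1/(1 + 4) = 1/5 = ⅕ ≈ 0.20000)
p(X, Y) = -20 (p(X, Y) = -5*4 = -20)
b(R) = 400/9 (b(R) = (⅑)*(-20)² = (⅑)*400 = 400/9)
-(-1)*b(√(-111 - 46)) = -(-1)*400/9 = -1*(-400/9) = 400/9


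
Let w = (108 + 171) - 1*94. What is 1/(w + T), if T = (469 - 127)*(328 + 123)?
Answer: 1/154427 ≈ 6.4756e-6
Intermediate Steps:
w = 185 (w = 279 - 94 = 185)
T = 154242 (T = 342*451 = 154242)
1/(w + T) = 1/(185 + 154242) = 1/154427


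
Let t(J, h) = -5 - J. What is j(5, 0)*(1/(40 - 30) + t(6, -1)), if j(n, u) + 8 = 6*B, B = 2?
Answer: -218/5 ≈ -43.600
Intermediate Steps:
j(n, u) = 4 (j(n, u) = -8 + 6*2 = -8 + 12 = 4)
j(5, 0)*(1/(40 - 30) + t(6, -1)) = 4*(1/(40 - 30) + (-5 - 1*6)) = 4*(1/10 + (-5 - 6)) = 4*(⅒ - 11) = 4*(-109/10) = -218/5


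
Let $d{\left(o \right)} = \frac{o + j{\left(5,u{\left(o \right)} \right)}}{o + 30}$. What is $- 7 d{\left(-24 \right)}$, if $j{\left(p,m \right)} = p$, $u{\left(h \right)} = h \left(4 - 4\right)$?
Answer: $\frac{133}{6} \approx 22.167$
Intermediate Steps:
$u{\left(h \right)} = 0$ ($u{\left(h \right)} = h 0 = 0$)
$d{\left(o \right)} = \frac{5 + o}{30 + o}$ ($d{\left(o \right)} = \frac{o + 5}{o + 30} = \frac{5 + o}{30 + o}$)
$- 7 d{\left(-24 \right)} = - 7 \frac{5 - 24}{30 - 24} = - 7 \cdot \frac{1}{6} \left(-19\right) = \left(-7\right) \left(- \frac{19}{6}\right) = \frac{133}{6}$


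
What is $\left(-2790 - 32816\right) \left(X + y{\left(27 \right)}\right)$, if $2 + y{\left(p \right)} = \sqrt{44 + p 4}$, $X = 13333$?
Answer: $-474663586 - 71212 \sqrt{38} \approx -4.751 \cdot 10^{8}$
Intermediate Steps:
$y{\left(p \right)} = -2 + \sqrt{44 + 4 p}$ ($y{\left(p \right)} = -2 + \sqrt{44 + p 4} = -2 + \sqrt{44 + 4 p}$)
$\left(-2790 - 32816\right) \left(X + y{\left(27 \right)}\right) = \left(-2790 - 32816\right) \left(13333 - \left(2 - 2 \sqrt{11 + 27}\right)\right) = - 35606 \left(13333 - \left(2 - 2 \sqrt{38}\right)\right) = - 35606 \left(13331 + 2 \sqrt{38}\right) = -474663586 - 71212 \sqrt{38}$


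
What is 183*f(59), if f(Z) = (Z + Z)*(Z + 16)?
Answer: 1619550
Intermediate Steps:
f(Z) = 2*Z*(16 + Z) (f(Z) = (2*Z)*(16 + Z) = 2*Z*(16 + Z))
183*f(59) = 183*(2*59*(16 + 59)) = 183*(2*59*75) = 183*8850 = 1619550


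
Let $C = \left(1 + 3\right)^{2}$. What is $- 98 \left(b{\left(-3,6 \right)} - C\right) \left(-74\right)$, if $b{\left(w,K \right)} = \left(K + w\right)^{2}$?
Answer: $-50764$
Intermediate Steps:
$C = 16$ ($C = 4^{2} = 16$)
$- 98 \left(b{\left(-3,6 \right)} - C\right) \left(-74\right) = - 98 \left(\left(6 - 3\right)^{2} - 16\right) \left(-74\right) = - 98 \left(3^{2} - 16\right) \left(-74\right) = - 98 \left(9 - 16\right) \left(-74\right) = \left(-98\right) \left(-7\right) \left(-74\right) = 686 \left(-74\right) = -50764$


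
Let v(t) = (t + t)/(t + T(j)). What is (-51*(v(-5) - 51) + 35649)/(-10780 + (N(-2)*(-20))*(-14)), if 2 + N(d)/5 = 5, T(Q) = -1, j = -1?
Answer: -7633/1316 ≈ -5.8002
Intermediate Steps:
N(d) = 15 (N(d) = -10 + 5*5 = -10 + 25 = 15)
v(t) = 2*t/(-1 + t) (v(t) = (t + t)/(t - 1) = (2*t)/(-1 + t) = 2*t/(-1 + t))
(-51*(v(-5) - 51) + 35649)/(-10780 + (N(-2)*(-20))*(-14)) = (-51*(2*(-5)/(-1 - 5) - 51) + 35649)/(-10780 + (15*(-20))*(-14)) = (-51*(2*(-5)/(-6) - 51) + 35649)/(-10780 - 300*(-14)) = (-51*(2*(-5)*(-⅙) - 51) + 35649)/(-10780 + 4200) = (-51*(5/3 - 51) + 35649)/(-6580) = (-51*(-148/3) + 35649)*(-1/6580) = (2516 + 35649)*(-1/6580) = 38165*(-1/6580) = -7633/1316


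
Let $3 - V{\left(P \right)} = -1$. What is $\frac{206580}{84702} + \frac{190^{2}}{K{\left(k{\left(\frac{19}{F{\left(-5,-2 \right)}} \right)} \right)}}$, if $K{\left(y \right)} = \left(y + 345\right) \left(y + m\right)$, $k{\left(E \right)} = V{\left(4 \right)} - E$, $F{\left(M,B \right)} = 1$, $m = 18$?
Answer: $\frac{54370940}{1397583} \approx 38.904$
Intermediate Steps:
$V{\left(P \right)} = 4$ ($V{\left(P \right)} = 3 - -1 = 3 + 1 = 4$)
$k{\left(E \right)} = 4 - E$
$K{\left(y \right)} = \left(18 + y\right) \left(345 + y\right)$ ($K{\left(y \right)} = \left(y + 345\right) \left(y + 18\right) = \left(345 + y\right) \left(18 + y\right) = \left(18 + y\right) \left(345 + y\right)$)
$\frac{206580}{84702} + \frac{190^{2}}{K{\left(k{\left(\frac{19}{F{\left(-5,-2 \right)}} \right)} \right)}} = \frac{206580}{84702} + \frac{190^{2}}{6210 + \left(4 - \frac{19}{1}\right)^{2} + 363 \left(4 - \frac{19}{1}\right)} = 206580 \cdot \frac{1}{84702} + \frac{36100}{6210 + \left(4 - 19 \cdot 1\right)^{2} + 363 \left(4 - 19 \cdot 1\right)} = \frac{34430}{14117} + \frac{36100}{6210 + \left(4 - 19\right)^{2} + 363 \left(4 - 19\right)} = \frac{34430}{14117} + \frac{36100}{6210 + \left(-15\right)^{2} + 363 \left(-15\right)} = \frac{34430}{14117} + \frac{36100}{6210 + 225 - 5445} = \frac{34430}{14117} + \frac{36100}{990} = \frac{34430}{14117} + 36100 \cdot \frac{1}{990} = \frac{34430}{14117} + \frac{3610}{99} = \frac{54370940}{1397583}$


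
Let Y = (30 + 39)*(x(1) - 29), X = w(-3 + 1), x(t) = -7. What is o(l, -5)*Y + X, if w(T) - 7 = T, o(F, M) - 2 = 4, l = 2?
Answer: -14899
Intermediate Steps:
o(F, M) = 6 (o(F, M) = 2 + 4 = 6)
w(T) = 7 + T
X = 5 (X = 7 + (-3 + 1) = 7 - 2 = 5)
Y = -2484 (Y = (30 + 39)*(-7 - 29) = 69*(-36) = -2484)
o(l, -5)*Y + X = 6*(-2484) + 5 = -14904 + 5 = -14899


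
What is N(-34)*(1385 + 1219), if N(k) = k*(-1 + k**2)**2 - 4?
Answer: -118109247816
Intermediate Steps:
N(k) = -4 + k*(-1 + k**2)**2
N(-34)*(1385 + 1219) = (-4 - 34*(-1 + (-34)**2)**2)*(1385 + 1219) = (-4 - 34*(-1 + 1156)**2)*2604 = (-4 - 34*1155**2)*2604 = (-4 - 34*1334025)*2604 = (-4 - 45356850)*2604 = -45356854*2604 = -118109247816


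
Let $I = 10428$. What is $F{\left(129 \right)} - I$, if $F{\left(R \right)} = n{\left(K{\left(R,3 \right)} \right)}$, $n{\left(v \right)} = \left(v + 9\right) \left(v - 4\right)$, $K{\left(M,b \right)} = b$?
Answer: $-10440$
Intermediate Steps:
$n{\left(v \right)} = \left(-4 + v\right) \left(9 + v\right)$ ($n{\left(v \right)} = \left(9 + v\right) \left(-4 + v\right) = \left(-4 + v\right) \left(9 + v\right)$)
$F{\left(R \right)} = -12$ ($F{\left(R \right)} = -36 + 3^{2} + 5 \cdot 3 = -36 + 9 + 15 = -12$)
$F{\left(129 \right)} - I = -12 - 10428 = -10440$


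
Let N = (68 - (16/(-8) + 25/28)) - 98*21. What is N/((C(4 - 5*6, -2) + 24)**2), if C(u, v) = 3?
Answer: -18563/6804 ≈ -2.7282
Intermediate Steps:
N = -55689/28 (N = (68 - (16*(-1/8) + 25*(1/28))) - 2058 = (68 - (-2 + 25/28)) - 2058 = (68 - 1*(-31/28)) - 2058 = (68 + 31/28) - 2058 = 1935/28 - 2058 = -55689/28 ≈ -1988.9)
N/((C(4 - 5*6, -2) + 24)**2) = -55689/(28*(3 + 24)**2) = -55689/(28*(27**2)) = -55689/28/729 = -55689/28*1/729 = -18563/6804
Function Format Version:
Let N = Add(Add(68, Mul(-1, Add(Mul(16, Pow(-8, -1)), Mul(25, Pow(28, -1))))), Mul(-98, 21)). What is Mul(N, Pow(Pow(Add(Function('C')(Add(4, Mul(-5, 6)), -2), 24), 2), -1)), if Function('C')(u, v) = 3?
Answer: Rational(-18563, 6804) ≈ -2.7282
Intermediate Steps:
N = Rational(-55689, 28) (N = Add(Add(68, Mul(-1, Add(Mul(16, Rational(-1, 8)), Mul(25, Rational(1, 28))))), -2058) = Add(Add(68, Mul(-1, Add(-2, Rational(25, 28)))), -2058) = Add(Add(68, Mul(-1, Rational(-31, 28))), -2058) = Add(Add(68, Rational(31, 28)), -2058) = Add(Rational(1935, 28), -2058) = Rational(-55689, 28) ≈ -1988.9)
Mul(N, Pow(Pow(Add(Function('C')(Add(4, Mul(-5, 6)), -2), 24), 2), -1)) = Mul(Rational(-55689, 28), Pow(Pow(Add(3, 24), 2), -1)) = Mul(Rational(-55689, 28), Pow(Pow(27, 2), -1)) = Mul(Rational(-55689, 28), Pow(729, -1)) = Mul(Rational(-55689, 28), Rational(1, 729)) = Rational(-18563, 6804)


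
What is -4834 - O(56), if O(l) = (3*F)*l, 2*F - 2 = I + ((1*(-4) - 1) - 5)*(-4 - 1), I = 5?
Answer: -9622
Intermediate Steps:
F = 57/2 (F = 1 + (5 + ((1*(-4) - 1) - 5)*(-4 - 1))/2 = 1 + (5 + ((-4 - 1) - 5)*(-5))/2 = 1 + (5 + (-5 - 5)*(-5))/2 = 1 + (5 - 10*(-5))/2 = 1 + (5 + 50)/2 = 1 + (½)*55 = 1 + 55/2 = 57/2 ≈ 28.500)
O(l) = 171*l/2 (O(l) = (3*(57/2))*l = 171*l/2)
-4834 - O(56) = -4834 - 171*56/2 = -4834 - 1*4788 = -4834 - 4788 = -9622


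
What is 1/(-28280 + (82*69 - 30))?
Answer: -1/22652 ≈ -4.4146e-5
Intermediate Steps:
1/(-28280 + (82*69 - 30)) = 1/(-28280 + (5658 - 30)) = 1/(-28280 + 5628) = 1/(-22652) = -1/22652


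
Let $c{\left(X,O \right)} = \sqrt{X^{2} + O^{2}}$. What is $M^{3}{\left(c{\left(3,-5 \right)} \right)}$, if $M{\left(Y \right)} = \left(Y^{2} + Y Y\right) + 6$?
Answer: $405224$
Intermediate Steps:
$c{\left(X,O \right)} = \sqrt{O^{2} + X^{2}}$
$M{\left(Y \right)} = 6 + 2 Y^{2}$ ($M{\left(Y \right)} = \left(Y^{2} + Y^{2}\right) + 6 = 2 Y^{2} + 6 = 6 + 2 Y^{2}$)
$M^{3}{\left(c{\left(3,-5 \right)} \right)} = \left(6 + 2 \left(\sqrt{\left(-5\right)^{2} + 3^{2}}\right)^{2}\right)^{3} = \left(6 + 2 \left(\sqrt{25 + 9}\right)^{2}\right)^{3} = \left(6 + 2 \left(\sqrt{34}\right)^{2}\right)^{3} = \left(6 + 2 \cdot 34\right)^{3} = \left(6 + 68\right)^{3} = 74^{3} = 405224$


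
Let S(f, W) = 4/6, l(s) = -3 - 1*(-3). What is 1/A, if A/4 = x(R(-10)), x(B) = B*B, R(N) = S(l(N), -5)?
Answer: 9/16 ≈ 0.56250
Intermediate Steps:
l(s) = 0 (l(s) = -3 + 3 = 0)
S(f, W) = ⅔ (S(f, W) = 4*(⅙) = ⅔)
R(N) = ⅔
x(B) = B²
A = 16/9 (A = 4*(⅔)² = 4*(4/9) = 16/9 ≈ 1.7778)
1/A = 1/(16/9) = 9/16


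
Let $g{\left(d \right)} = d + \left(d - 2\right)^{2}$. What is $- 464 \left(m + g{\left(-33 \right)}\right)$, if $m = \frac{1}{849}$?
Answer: $- \frac{469572176}{849} \approx -5.5309 \cdot 10^{5}$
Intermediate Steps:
$m = \frac{1}{849} \approx 0.0011779$
$g{\left(d \right)} = d + \left(-2 + d\right)^{2}$
$- 464 \left(m + g{\left(-33 \right)}\right) = - 464 \left(\frac{1}{849} - \left(33 - \left(-2 - 33\right)^{2}\right)\right) = - 464 \left(\frac{1}{849} - \left(33 - \left(-35\right)^{2}\right)\right) = - 464 \left(\frac{1}{849} + \left(-33 + 1225\right)\right) = - 464 \left(\frac{1}{849} + 1192\right) = \left(-464\right) \frac{1012009}{849} = - \frac{469572176}{849}$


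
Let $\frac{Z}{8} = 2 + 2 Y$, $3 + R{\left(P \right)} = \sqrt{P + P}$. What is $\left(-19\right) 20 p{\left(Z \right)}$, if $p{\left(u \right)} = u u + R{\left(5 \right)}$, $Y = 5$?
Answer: $-3500940 - 380 \sqrt{10} \approx -3.5021 \cdot 10^{6}$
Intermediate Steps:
$R{\left(P \right)} = -3 + \sqrt{2} \sqrt{P}$ ($R{\left(P \right)} = -3 + \sqrt{P + P} = -3 + \sqrt{2 P} = -3 + \sqrt{2} \sqrt{P}$)
$Z = 96$ ($Z = 8 \left(2 + 2 \cdot 5\right) = 8 \left(2 + 10\right) = 8 \cdot 12 = 96$)
$p{\left(u \right)} = -3 + \sqrt{10} + u^{2}$ ($p{\left(u \right)} = u u - \left(3 - \sqrt{2} \sqrt{5}\right) = u^{2} - \left(3 - \sqrt{10}\right) = -3 + \sqrt{10} + u^{2}$)
$\left(-19\right) 20 p{\left(Z \right)} = \left(-19\right) 20 \left(-3 + \sqrt{10} + 96^{2}\right) = - 380 \left(-3 + \sqrt{10} + 9216\right) = - 380 \left(9213 + \sqrt{10}\right) = -3500940 - 380 \sqrt{10}$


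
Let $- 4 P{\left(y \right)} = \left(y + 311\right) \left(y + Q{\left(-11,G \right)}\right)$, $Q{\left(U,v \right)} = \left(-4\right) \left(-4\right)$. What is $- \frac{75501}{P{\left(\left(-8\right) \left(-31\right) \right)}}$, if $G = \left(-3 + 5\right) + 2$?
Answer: $\frac{25167}{12298} \approx 2.0464$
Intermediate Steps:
$G = 4$ ($G = 2 + 2 = 4$)
$Q{\left(U,v \right)} = 16$
$P{\left(y \right)} = - \frac{\left(16 + y\right) \left(311 + y\right)}{4}$ ($P{\left(y \right)} = - \frac{\left(y + 311\right) \left(y + 16\right)}{4} = - \frac{\left(311 + y\right) \left(16 + y\right)}{4} = - \frac{\left(16 + y\right) \left(311 + y\right)}{4}$)
$- \frac{75501}{P{\left(\left(-8\right) \left(-31\right) \right)}} = - \frac{75501}{-1244 - \frac{327 \left(\left(-8\right) \left(-31\right)\right)}{4} - \frac{\left(\left(-8\right) \left(-31\right)\right)^{2}}{4}} = - \frac{75501}{-1244 - 20274 - \frac{248^{2}}{4}} = - \frac{75501}{-1244 - 20274 - 15376} = - \frac{75501}{-36894} = \left(-75501\right) \left(- \frac{1}{36894}\right) = \frac{25167}{12298}$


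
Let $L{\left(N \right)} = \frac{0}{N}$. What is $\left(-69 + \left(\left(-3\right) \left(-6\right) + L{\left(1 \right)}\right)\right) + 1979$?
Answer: $1928$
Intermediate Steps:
$L{\left(N \right)} = 0$
$\left(-69 + \left(\left(-3\right) \left(-6\right) + L{\left(1 \right)}\right)\right) + 1979 = \left(-69 + \left(\left(-3\right) \left(-6\right) + 0\right)\right) + 1979 = \left(-69 + \left(18 + 0\right)\right) + 1979 = \left(-69 + 18\right) + 1979 = -51 + 1979 = 1928$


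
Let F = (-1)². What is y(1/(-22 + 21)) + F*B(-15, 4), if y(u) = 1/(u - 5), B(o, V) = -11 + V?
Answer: -43/6 ≈ -7.1667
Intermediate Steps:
F = 1
y(u) = 1/(-5 + u)
y(1/(-22 + 21)) + F*B(-15, 4) = 1/(-5 + 1/(-22 + 21)) + 1*(-11 + 4) = 1/(-5 + 1/(-1)) + 1*(-7) = 1/(-5 - 1) - 7 = 1/(-6) - 7 = -⅙ - 7 = -43/6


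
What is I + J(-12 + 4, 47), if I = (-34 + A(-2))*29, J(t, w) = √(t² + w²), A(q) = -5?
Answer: -1131 + √2273 ≈ -1083.3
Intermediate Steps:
I = -1131 (I = (-34 - 5)*29 = -39*29 = -1131)
I + J(-12 + 4, 47) = -1131 + √((-12 + 4)² + 47²) = -1131 + √((-8)² + 2209) = -1131 + √(64 + 2209) = -1131 + √2273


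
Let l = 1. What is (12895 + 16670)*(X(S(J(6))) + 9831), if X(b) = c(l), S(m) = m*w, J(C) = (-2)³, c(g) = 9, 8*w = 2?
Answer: 290919600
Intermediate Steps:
w = ¼ (w = (⅛)*2 = ¼ ≈ 0.25000)
J(C) = -8
S(m) = m/4 (S(m) = m*(¼) = m/4)
X(b) = 9
(12895 + 16670)*(X(S(J(6))) + 9831) = (12895 + 16670)*(9 + 9831) = 29565*9840 = 290919600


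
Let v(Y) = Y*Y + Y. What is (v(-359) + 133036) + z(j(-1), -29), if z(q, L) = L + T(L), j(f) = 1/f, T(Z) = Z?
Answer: 261500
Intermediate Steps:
v(Y) = Y + Y**2 (v(Y) = Y**2 + Y = Y + Y**2)
z(q, L) = 2*L (z(q, L) = L + L = 2*L)
(v(-359) + 133036) + z(j(-1), -29) = (-359*(1 - 359) + 133036) + 2*(-29) = (-359*(-358) + 133036) - 58 = (128522 + 133036) - 58 = 261558 - 58 = 261500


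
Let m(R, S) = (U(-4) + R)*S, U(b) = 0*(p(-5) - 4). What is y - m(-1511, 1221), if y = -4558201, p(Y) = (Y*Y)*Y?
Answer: -2713270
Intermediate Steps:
p(Y) = Y³ (p(Y) = Y²*Y = Y³)
U(b) = 0 (U(b) = 0*((-5)³ - 4) = 0*(-125 - 4) = 0*(-129) = 0)
m(R, S) = R*S (m(R, S) = (0 + R)*S = R*S)
y - m(-1511, 1221) = -4558201 - (-1511)*1221 = -4558201 - 1*(-1844931) = -4558201 + 1844931 = -2713270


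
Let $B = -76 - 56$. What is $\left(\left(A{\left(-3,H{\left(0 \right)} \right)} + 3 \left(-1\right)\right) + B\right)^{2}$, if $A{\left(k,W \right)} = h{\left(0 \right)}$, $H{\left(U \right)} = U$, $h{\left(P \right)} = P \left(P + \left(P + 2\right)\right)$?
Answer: $18225$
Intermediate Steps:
$h{\left(P \right)} = P \left(2 + 2 P\right)$ ($h{\left(P \right)} = P \left(P + \left(2 + P\right)\right) = P \left(2 + 2 P\right)$)
$A{\left(k,W \right)} = 0$ ($A{\left(k,W \right)} = 2 \cdot 0 \left(1 + 0\right) = 2 \cdot 0 \cdot 1 = 0$)
$B = -132$ ($B = -76 - 56 = -132$)
$\left(\left(A{\left(-3,H{\left(0 \right)} \right)} + 3 \left(-1\right)\right) + B\right)^{2} = \left(\left(0 + 3 \left(-1\right)\right) - 132\right)^{2} = \left(\left(0 - 3\right) - 132\right)^{2} = \left(-3 - 132\right)^{2} = \left(-135\right)^{2} = 18225$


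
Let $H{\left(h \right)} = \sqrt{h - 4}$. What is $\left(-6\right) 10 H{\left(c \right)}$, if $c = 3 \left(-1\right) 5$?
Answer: $- 60 i \sqrt{19} \approx - 261.53 i$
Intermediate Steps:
$c = -15$ ($c = \left(-3\right) 5 = -15$)
$H{\left(h \right)} = \sqrt{-4 + h}$
$\left(-6\right) 10 H{\left(c \right)} = \left(-6\right) 10 \sqrt{-4 - 15} = - 60 \sqrt{-19} = - 60 i \sqrt{19}$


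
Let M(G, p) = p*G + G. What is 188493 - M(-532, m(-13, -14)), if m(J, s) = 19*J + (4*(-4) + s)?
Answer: 41661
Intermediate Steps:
m(J, s) = -16 + s + 19*J (m(J, s) = 19*J + (-16 + s) = -16 + s + 19*J)
M(G, p) = G + G*p (M(G, p) = G*p + G = G + G*p)
188493 - M(-532, m(-13, -14)) = 188493 - (-532)*(1 + (-16 - 14 + 19*(-13))) = 188493 - (-532)*(1 + (-16 - 14 - 247)) = 188493 - (-532)*(1 - 277) = 188493 - (-532)*(-276) = 188493 - 1*146832 = 188493 - 146832 = 41661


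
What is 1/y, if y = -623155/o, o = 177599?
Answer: -177599/623155 ≈ -0.28500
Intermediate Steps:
y = -623155/177599 ≈ -3.5088
1/y = 1/(-623155/177599) = -177599/623155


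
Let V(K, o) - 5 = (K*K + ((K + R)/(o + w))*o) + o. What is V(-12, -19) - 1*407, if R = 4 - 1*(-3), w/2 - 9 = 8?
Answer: -812/3 ≈ -270.67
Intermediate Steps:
w = 34 (w = 18 + 2*8 = 18 + 16 = 34)
R = 7 (R = 4 + 3 = 7)
V(K, o) = 5 + o + K² + o*(7 + K)/(34 + o) (V(K, o) = 5 + ((K*K + ((K + 7)/(o + 34))*o) + o) = 5 + ((K² + ((7 + K)/(34 + o))*o) + o) = 5 + ((K² + o*(7 + K)/(34 + o)) + o) = 5 + (o + K² + o*(7 + K)/(34 + o)) = 5 + o + K² + o*(7 + K)/(34 + o))
V(-12, -19) - 1*407 = (170 + (-19)² + 34*(-12)² + 46*(-19) - 12*(-19) - 19*(-12)²)/(34 - 19) - 1*407 = (170 + 361 + 34*144 - 874 + 228 - 19*144)/15 - 407 = (170 + 361 + 4896 - 874 + 228 - 2736)/15 - 407 = (1/15)*2045 - 407 = 409/3 - 407 = -812/3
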